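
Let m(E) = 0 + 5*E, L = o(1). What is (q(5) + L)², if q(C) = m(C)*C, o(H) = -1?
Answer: 15376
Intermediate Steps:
L = -1
m(E) = 5*E
q(C) = 5*C² (q(C) = (5*C)*C = 5*C²)
(q(5) + L)² = (5*5² - 1)² = (5*25 - 1)² = (125 - 1)² = 124² = 15376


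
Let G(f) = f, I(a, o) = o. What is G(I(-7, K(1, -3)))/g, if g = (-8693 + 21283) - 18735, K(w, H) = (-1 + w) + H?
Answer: 3/6145 ≈ 0.00048820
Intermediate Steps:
K(w, H) = -1 + H + w
g = -6145 (g = 12590 - 18735 = -6145)
G(I(-7, K(1, -3)))/g = (-1 - 3 + 1)/(-6145) = -3*(-1/6145) = 3/6145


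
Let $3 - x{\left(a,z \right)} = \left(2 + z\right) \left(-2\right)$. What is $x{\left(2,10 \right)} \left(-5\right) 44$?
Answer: $-5940$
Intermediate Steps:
$x{\left(a,z \right)} = 7 + 2 z$ ($x{\left(a,z \right)} = 3 - \left(2 + z\right) \left(-2\right) = 3 - \left(-4 - 2 z\right) = 3 + \left(4 + 2 z\right) = 7 + 2 z$)
$x{\left(2,10 \right)} \left(-5\right) 44 = \left(7 + 2 \cdot 10\right) \left(-5\right) 44 = \left(7 + 20\right) \left(-5\right) 44 = 27 \left(-5\right) 44 = \left(-135\right) 44 = -5940$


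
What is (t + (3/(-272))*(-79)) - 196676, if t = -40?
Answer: -53506515/272 ≈ -1.9672e+5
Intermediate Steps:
(t + (3/(-272))*(-79)) - 196676 = (-40 + (3/(-272))*(-79)) - 196676 = (-40 + (3*(-1/272))*(-79)) - 196676 = (-40 - 3/272*(-79)) - 196676 = (-40 + 237/272) - 196676 = -10643/272 - 196676 = -53506515/272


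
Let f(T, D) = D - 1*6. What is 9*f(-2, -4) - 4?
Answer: -94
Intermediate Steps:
f(T, D) = -6 + D (f(T, D) = D - 6 = -6 + D)
9*f(-2, -4) - 4 = 9*(-6 - 4) - 4 = 9*(-10) - 4 = -90 - 4 = -94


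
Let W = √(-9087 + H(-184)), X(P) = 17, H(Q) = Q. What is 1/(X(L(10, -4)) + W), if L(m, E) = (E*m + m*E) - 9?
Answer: 17/9560 - I*√9271/9560 ≈ 0.0017782 - 0.010072*I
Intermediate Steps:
L(m, E) = -9 + 2*E*m (L(m, E) = (E*m + E*m) - 9 = 2*E*m - 9 = -9 + 2*E*m)
W = I*√9271 (W = √(-9087 - 184) = √(-9271) = I*√9271 ≈ 96.286*I)
1/(X(L(10, -4)) + W) = 1/(17 + I*√9271)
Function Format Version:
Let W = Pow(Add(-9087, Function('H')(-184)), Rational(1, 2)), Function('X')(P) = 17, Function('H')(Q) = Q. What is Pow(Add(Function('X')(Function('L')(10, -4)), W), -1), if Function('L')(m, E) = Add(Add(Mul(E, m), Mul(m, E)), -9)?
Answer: Add(Rational(17, 9560), Mul(Rational(-1, 9560), I, Pow(9271, Rational(1, 2)))) ≈ Add(0.0017782, Mul(-0.010072, I))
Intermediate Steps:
Function('L')(m, E) = Add(-9, Mul(2, E, m)) (Function('L')(m, E) = Add(Add(Mul(E, m), Mul(E, m)), -9) = Add(Mul(2, E, m), -9) = Add(-9, Mul(2, E, m)))
W = Mul(I, Pow(9271, Rational(1, 2))) (W = Pow(Add(-9087, -184), Rational(1, 2)) = Pow(-9271, Rational(1, 2)) = Mul(I, Pow(9271, Rational(1, 2))) ≈ Mul(96.286, I))
Pow(Add(Function('X')(Function('L')(10, -4)), W), -1) = Pow(Add(17, Mul(I, Pow(9271, Rational(1, 2)))), -1)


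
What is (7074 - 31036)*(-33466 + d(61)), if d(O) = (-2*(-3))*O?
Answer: 793142200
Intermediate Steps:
d(O) = 6*O
(7074 - 31036)*(-33466 + d(61)) = (7074 - 31036)*(-33466 + 6*61) = -23962*(-33466 + 366) = -23962*(-33100) = 793142200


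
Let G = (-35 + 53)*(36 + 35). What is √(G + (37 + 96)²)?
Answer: √18967 ≈ 137.72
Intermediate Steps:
G = 1278 (G = 18*71 = 1278)
√(G + (37 + 96)²) = √(1278 + (37 + 96)²) = √(1278 + 133²) = √(1278 + 17689) = √18967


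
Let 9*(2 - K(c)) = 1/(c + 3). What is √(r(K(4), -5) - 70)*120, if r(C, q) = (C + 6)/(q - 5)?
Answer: 4*I*√3122210/7 ≈ 1009.7*I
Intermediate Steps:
K(c) = 2 - 1/(9*(3 + c)) (K(c) = 2 - 1/(9*(c + 3)) = 2 - 1/(9*(3 + c)))
r(C, q) = (6 + C)/(-5 + q)
√(r(K(4), -5) - 70)*120 = √((6 + (53 + 18*4)/(9*(3 + 4)))/(-5 - 5) - 70)*120 = √((6 + (⅑)*(53 + 72)/7)/(-10) - 70)*120 = √(-(6 + (⅑)*(⅐)*125)/10 - 70)*120 = √(-(6 + 125/63)/10 - 70)*120 = √(-⅒*503/63 - 70)*120 = √(-503/630 - 70)*120 = √(-44603/630)*120 = (I*√3122210/210)*120 = 4*I*√3122210/7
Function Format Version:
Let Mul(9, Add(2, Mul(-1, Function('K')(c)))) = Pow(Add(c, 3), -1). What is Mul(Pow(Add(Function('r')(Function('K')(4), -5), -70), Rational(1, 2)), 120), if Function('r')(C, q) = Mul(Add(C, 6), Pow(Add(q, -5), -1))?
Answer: Mul(Rational(4, 7), I, Pow(3122210, Rational(1, 2))) ≈ Mul(1009.7, I)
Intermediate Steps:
Function('K')(c) = Add(2, Mul(Rational(-1, 9), Pow(Add(3, c), -1))) (Function('K')(c) = Add(2, Mul(Rational(-1, 9), Pow(Add(c, 3), -1))) = Add(2, Mul(Rational(-1, 9), Pow(Add(3, c), -1))))
Function('r')(C, q) = Mul(Pow(Add(-5, q), -1), Add(6, C)) (Function('r')(C, q) = Mul(Add(6, C), Pow(Add(-5, q), -1)) = Mul(Pow(Add(-5, q), -1), Add(6, C)))
Mul(Pow(Add(Function('r')(Function('K')(4), -5), -70), Rational(1, 2)), 120) = Mul(Pow(Add(Mul(Pow(Add(-5, -5), -1), Add(6, Mul(Rational(1, 9), Pow(Add(3, 4), -1), Add(53, Mul(18, 4))))), -70), Rational(1, 2)), 120) = Mul(Pow(Add(Mul(Pow(-10, -1), Add(6, Mul(Rational(1, 9), Pow(7, -1), Add(53, 72)))), -70), Rational(1, 2)), 120) = Mul(Pow(Add(Mul(Rational(-1, 10), Add(6, Mul(Rational(1, 9), Rational(1, 7), 125))), -70), Rational(1, 2)), 120) = Mul(Pow(Add(Mul(Rational(-1, 10), Add(6, Rational(125, 63))), -70), Rational(1, 2)), 120) = Mul(Pow(Add(Mul(Rational(-1, 10), Rational(503, 63)), -70), Rational(1, 2)), 120) = Mul(Pow(Add(Rational(-503, 630), -70), Rational(1, 2)), 120) = Mul(Pow(Rational(-44603, 630), Rational(1, 2)), 120) = Mul(Mul(Rational(1, 210), I, Pow(3122210, Rational(1, 2))), 120) = Mul(Rational(4, 7), I, Pow(3122210, Rational(1, 2)))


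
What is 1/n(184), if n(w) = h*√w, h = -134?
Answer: -√46/12328 ≈ -0.00055016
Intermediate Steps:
n(w) = -134*√w
1/n(184) = 1/(-268*√46) = -√46/12328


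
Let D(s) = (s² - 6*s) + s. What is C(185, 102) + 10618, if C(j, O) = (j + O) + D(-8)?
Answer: 11009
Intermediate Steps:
D(s) = s² - 5*s
C(j, O) = 104 + O + j (C(j, O) = (j + O) - 8*(-5 - 8) = (O + j) - 8*(-13) = (O + j) + 104 = 104 + O + j)
C(185, 102) + 10618 = (104 + 102 + 185) + 10618 = 391 + 10618 = 11009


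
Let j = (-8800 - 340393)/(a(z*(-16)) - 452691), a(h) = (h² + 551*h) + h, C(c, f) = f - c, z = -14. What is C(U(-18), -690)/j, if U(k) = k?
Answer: -187398624/349193 ≈ -536.66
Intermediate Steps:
a(h) = h² + 552*h
j = 349193/278867 (j = (-8800 - 340393)/((-14*(-16))*(552 - 14*(-16)) - 452691) = -349193/(224*(552 + 224) - 452691) = -349193/(224*776 - 452691) = -349193/(173824 - 452691) = -349193/(-278867) = -349193*(-1/278867) = 349193/278867 ≈ 1.2522)
C(U(-18), -690)/j = (-690 - 1*(-18))/(349193/278867) = (-690 + 18)*(278867/349193) = -672*278867/349193 = -187398624/349193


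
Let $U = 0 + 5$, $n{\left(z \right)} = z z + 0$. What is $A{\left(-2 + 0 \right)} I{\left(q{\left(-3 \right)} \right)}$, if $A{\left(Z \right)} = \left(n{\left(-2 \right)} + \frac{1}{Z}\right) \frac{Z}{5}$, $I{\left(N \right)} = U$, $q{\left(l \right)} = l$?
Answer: $-7$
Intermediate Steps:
$n{\left(z \right)} = z^{2}$ ($n{\left(z \right)} = z^{2} + 0 = z^{2}$)
$U = 5$
$I{\left(N \right)} = 5$
$A{\left(Z \right)} = \frac{Z \left(4 + \frac{1}{Z}\right)}{5}$ ($A{\left(Z \right)} = \left(\left(-2\right)^{2} + \frac{1}{Z}\right) \frac{Z}{5} = \left(4 + \frac{1}{Z}\right) Z \frac{1}{5} = \left(4 + \frac{1}{Z}\right) \frac{Z}{5} = \frac{Z \left(4 + \frac{1}{Z}\right)}{5}$)
$A{\left(-2 + 0 \right)} I{\left(q{\left(-3 \right)} \right)} = \left(\frac{1}{5} + \frac{4 \left(-2 + 0\right)}{5}\right) 5 = \left(\frac{1}{5} + \frac{4}{5} \left(-2\right)\right) 5 = \left(\frac{1}{5} - \frac{8}{5}\right) 5 = \left(- \frac{7}{5}\right) 5 = -7$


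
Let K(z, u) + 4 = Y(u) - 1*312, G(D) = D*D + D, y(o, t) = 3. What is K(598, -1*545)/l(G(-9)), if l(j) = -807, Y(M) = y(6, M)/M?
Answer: 172223/439815 ≈ 0.39158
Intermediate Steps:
G(D) = D + D² (G(D) = D² + D = D + D²)
Y(M) = 3/M
K(z, u) = -316 + 3/u (K(z, u) = -4 + (3/u - 1*312) = -4 + (3/u - 312) = -4 + (-312 + 3/u) = -316 + 3/u)
K(598, -1*545)/l(G(-9)) = (-316 + 3/((-1*545)))/(-807) = (-316 + 3/(-545))*(-1/807) = (-316 + 3*(-1/545))*(-1/807) = (-316 - 3/545)*(-1/807) = -172223/545*(-1/807) = 172223/439815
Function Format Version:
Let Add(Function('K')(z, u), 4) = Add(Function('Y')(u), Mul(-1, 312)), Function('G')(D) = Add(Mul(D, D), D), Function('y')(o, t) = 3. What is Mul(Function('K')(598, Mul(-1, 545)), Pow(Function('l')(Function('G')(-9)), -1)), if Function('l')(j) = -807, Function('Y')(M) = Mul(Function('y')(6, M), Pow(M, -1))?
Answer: Rational(172223, 439815) ≈ 0.39158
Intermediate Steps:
Function('G')(D) = Add(D, Pow(D, 2)) (Function('G')(D) = Add(Pow(D, 2), D) = Add(D, Pow(D, 2)))
Function('Y')(M) = Mul(3, Pow(M, -1))
Function('K')(z, u) = Add(-316, Mul(3, Pow(u, -1))) (Function('K')(z, u) = Add(-4, Add(Mul(3, Pow(u, -1)), Mul(-1, 312))) = Add(-4, Add(Mul(3, Pow(u, -1)), -312)) = Add(-4, Add(-312, Mul(3, Pow(u, -1)))) = Add(-316, Mul(3, Pow(u, -1))))
Mul(Function('K')(598, Mul(-1, 545)), Pow(Function('l')(Function('G')(-9)), -1)) = Mul(Add(-316, Mul(3, Pow(Mul(-1, 545), -1))), Pow(-807, -1)) = Mul(Add(-316, Mul(3, Pow(-545, -1))), Rational(-1, 807)) = Mul(Add(-316, Mul(3, Rational(-1, 545))), Rational(-1, 807)) = Mul(Add(-316, Rational(-3, 545)), Rational(-1, 807)) = Mul(Rational(-172223, 545), Rational(-1, 807)) = Rational(172223, 439815)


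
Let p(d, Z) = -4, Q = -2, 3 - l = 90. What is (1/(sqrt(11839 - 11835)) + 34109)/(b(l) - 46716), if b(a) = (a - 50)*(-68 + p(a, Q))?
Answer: -68219/73704 ≈ -0.92558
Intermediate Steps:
l = -87 (l = 3 - 1*90 = 3 - 90 = -87)
b(a) = 3600 - 72*a (b(a) = (a - 50)*(-68 - 4) = (-50 + a)*(-72) = 3600 - 72*a)
(1/(sqrt(11839 - 11835)) + 34109)/(b(l) - 46716) = (1/(sqrt(11839 - 11835)) + 34109)/((3600 - 72*(-87)) - 46716) = (1/(sqrt(4)) + 34109)/((3600 + 6264) - 46716) = (1/2 + 34109)/(9864 - 46716) = (1/2 + 34109)/(-36852) = (68219/2)*(-1/36852) = -68219/73704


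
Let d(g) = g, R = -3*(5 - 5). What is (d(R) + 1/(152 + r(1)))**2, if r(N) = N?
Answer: 1/23409 ≈ 4.2719e-5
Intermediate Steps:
R = 0 (R = -3*0 = 0)
(d(R) + 1/(152 + r(1)))**2 = (0 + 1/(152 + 1))**2 = (0 + 1/153)**2 = (1/153)**2 = 1/23409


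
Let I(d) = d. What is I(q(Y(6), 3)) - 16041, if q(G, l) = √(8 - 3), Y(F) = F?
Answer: -16041 + √5 ≈ -16039.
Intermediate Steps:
q(G, l) = √5
I(q(Y(6), 3)) - 16041 = √5 - 16041 = -16041 + √5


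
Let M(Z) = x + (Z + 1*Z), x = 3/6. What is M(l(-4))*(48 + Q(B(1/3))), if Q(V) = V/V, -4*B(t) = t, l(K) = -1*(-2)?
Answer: 441/2 ≈ 220.50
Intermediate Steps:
x = ½ (x = 3*(⅙) = ½ ≈ 0.50000)
l(K) = 2
M(Z) = ½ + 2*Z (M(Z) = ½ + (Z + 1*Z) = ½ + (Z + Z) = ½ + 2*Z)
B(t) = -t/4
Q(V) = 1
M(l(-4))*(48 + Q(B(1/3))) = (½ + 2*2)*(48 + 1) = (½ + 4)*49 = (9/2)*49 = 441/2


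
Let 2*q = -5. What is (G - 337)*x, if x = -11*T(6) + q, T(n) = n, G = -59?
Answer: 27126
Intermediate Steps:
q = -5/2 (q = (½)*(-5) = -5/2 ≈ -2.5000)
x = -137/2 (x = -11*6 - 5/2 = -66 - 5/2 = -137/2 ≈ -68.500)
(G - 337)*x = (-59 - 337)*(-137/2) = -396*(-137/2) = 27126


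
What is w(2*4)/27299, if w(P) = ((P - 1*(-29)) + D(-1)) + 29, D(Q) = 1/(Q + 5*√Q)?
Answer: 1715/709774 - 5*I/709774 ≈ 0.0024163 - 7.0445e-6*I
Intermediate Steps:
w(P) = 58 + P + (-1 - 5*I)/26 (w(P) = ((P - 1*(-29)) + 1/(-1 + 5*√(-1))) + 29 = ((P + 29) + 1/(-1 + 5*I)) + 29 = ((29 + P) + (-1 - 5*I)/26) + 29 = (29 + P + (-1 - 5*I)/26) + 29 = 58 + P + (-1 - 5*I)/26)
w(2*4)/27299 = (1507/26 + 2*4 - 5*I/26)/27299 = (1507/26 + 8 - 5*I/26)*(1/27299) = (1715/26 - 5*I/26)*(1/27299) = 1715/709774 - 5*I/709774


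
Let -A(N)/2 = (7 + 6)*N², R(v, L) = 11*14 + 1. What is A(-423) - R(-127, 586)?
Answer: -4652309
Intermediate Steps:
R(v, L) = 155 (R(v, L) = 154 + 1 = 155)
A(N) = -26*N² (A(N) = -2*(7 + 6)*N² = -26*N²)
A(-423) - R(-127, 586) = -26*(-423)² - 1*155 = -26*178929 - 155 = -4652154 - 155 = -4652309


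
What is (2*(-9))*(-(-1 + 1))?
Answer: 0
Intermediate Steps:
(2*(-9))*(-(-1 + 1)) = -(-18)*0 = -18*0 = 0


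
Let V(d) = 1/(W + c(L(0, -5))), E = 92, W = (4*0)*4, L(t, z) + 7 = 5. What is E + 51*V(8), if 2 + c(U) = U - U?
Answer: 133/2 ≈ 66.500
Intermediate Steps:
L(t, z) = -2 (L(t, z) = -7 + 5 = -2)
W = 0 (W = 0*4 = 0)
c(U) = -2 (c(U) = -2 + (U - U) = -2 + 0 = -2)
V(d) = -½ (V(d) = 1/(0 - 2) = 1/(-2) = -½)
E + 51*V(8) = 92 + 51*(-½) = 92 - 51/2 = 133/2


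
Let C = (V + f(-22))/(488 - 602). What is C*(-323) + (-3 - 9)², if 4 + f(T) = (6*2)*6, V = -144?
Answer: -214/3 ≈ -71.333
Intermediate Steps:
f(T) = 68 (f(T) = -4 + (6*2)*6 = -4 + 12*6 = -4 + 72 = 68)
C = ⅔ (C = (-144 + 68)/(488 - 602) = -76/(-114) = -76*(-1/114) = ⅔ ≈ 0.66667)
C*(-323) + (-3 - 9)² = (⅔)*(-323) + (-3 - 9)² = -646/3 + (-12)² = -646/3 + 144 = -214/3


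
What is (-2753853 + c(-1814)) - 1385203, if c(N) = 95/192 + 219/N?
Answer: -720791702923/174144 ≈ -4.1391e+6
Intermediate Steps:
c(N) = 95/192 + 219/N (c(N) = 95*(1/192) + 219/N = 95/192 + 219/N)
(-2753853 + c(-1814)) - 1385203 = (-2753853 + (95/192 + 219/(-1814))) - 1385203 = (-2753853 + (95/192 + 219*(-1/1814))) - 1385203 = (-2753853 + (95/192 - 219/1814)) - 1385203 = (-2753853 + 65141/174144) - 1385203 = -479566911691/174144 - 1385203 = -720791702923/174144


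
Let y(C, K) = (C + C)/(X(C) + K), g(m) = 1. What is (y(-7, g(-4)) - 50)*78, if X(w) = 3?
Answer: -4173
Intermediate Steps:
y(C, K) = 2*C/(3 + K) (y(C, K) = (C + C)/(3 + K) = (2*C)/(3 + K) = 2*C/(3 + K))
(y(-7, g(-4)) - 50)*78 = (2*(-7)/(3 + 1) - 50)*78 = (2*(-7)/4 - 50)*78 = (2*(-7)*(1/4) - 50)*78 = (-7/2 - 50)*78 = -107/2*78 = -4173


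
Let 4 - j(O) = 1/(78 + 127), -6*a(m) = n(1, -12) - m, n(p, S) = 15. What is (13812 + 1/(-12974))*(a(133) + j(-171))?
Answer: 1303836549812/3989505 ≈ 3.2682e+5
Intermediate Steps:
a(m) = -5/2 + m/6 (a(m) = -(15 - m)/6 = -5/2 + m/6)
j(O) = 819/205 (j(O) = 4 - 1/(78 + 127) = 4 - 1/205 = 819/205)
(13812 + 1/(-12974))*(a(133) + j(-171)) = (13812 + 1/(-12974))*((-5/2 + (⅙)*133) + 819/205) = (13812 - 1/12974)*((-5/2 + 133/6) + 819/205) = 179196887*(59/3 + 819/205)/12974 = (179196887/12974)*(14552/615) = 1303836549812/3989505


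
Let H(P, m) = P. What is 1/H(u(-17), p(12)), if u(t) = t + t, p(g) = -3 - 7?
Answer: -1/34 ≈ -0.029412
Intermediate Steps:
p(g) = -10
u(t) = 2*t
1/H(u(-17), p(12)) = 1/(2*(-17)) = 1/(-34) = -1/34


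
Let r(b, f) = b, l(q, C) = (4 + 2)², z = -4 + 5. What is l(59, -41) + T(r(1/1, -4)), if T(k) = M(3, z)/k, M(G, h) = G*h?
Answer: 39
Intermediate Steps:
z = 1
l(q, C) = 36 (l(q, C) = 6² = 36)
T(k) = 3/k (T(k) = (3*1)/k = 3/k)
l(59, -41) + T(r(1/1, -4)) = 36 + 3/(1/1) = 36 + 3/1 = 36 + 3*1 = 36 + 3 = 39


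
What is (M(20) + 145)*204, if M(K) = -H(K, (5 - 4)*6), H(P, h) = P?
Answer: 25500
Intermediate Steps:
M(K) = -K
(M(20) + 145)*204 = (-1*20 + 145)*204 = (-20 + 145)*204 = 125*204 = 25500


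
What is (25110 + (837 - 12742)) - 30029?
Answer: -16824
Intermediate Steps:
(25110 + (837 - 12742)) - 30029 = (25110 - 11905) - 30029 = 13205 - 30029 = -16824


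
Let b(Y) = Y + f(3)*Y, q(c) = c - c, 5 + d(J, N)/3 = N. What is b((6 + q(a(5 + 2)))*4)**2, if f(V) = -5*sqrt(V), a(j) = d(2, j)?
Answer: 43776 - 5760*sqrt(3) ≈ 33799.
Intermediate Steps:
d(J, N) = -15 + 3*N
a(j) = -15 + 3*j
q(c) = 0
b(Y) = Y - 5*Y*sqrt(3) (b(Y) = Y + (-5*sqrt(3))*Y = Y - 5*Y*sqrt(3))
b((6 + q(a(5 + 2)))*4)**2 = (((6 + 0)*4)*(1 - 5*sqrt(3)))**2 = ((6*4)*(1 - 5*sqrt(3)))**2 = (24*(1 - 5*sqrt(3)))**2 = (24 - 120*sqrt(3))**2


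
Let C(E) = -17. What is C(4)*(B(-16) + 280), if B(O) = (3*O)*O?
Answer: -17816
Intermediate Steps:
B(O) = 3*O²
C(4)*(B(-16) + 280) = -17*(3*(-16)² + 280) = -17*(3*256 + 280) = -17*(768 + 280) = -17*1048 = -17816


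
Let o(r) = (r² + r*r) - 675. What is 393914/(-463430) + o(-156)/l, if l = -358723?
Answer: -81774630766/83121499945 ≈ -0.98380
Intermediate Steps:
o(r) = -675 + 2*r² (o(r) = (r² + r²) - 675 = 2*r² - 675 = -675 + 2*r²)
393914/(-463430) + o(-156)/l = 393914/(-463430) + (-675 + 2*(-156)²)/(-358723) = 393914*(-1/463430) + (-675 + 2*24336)*(-1/358723) = -196957/231715 + (-675 + 48672)*(-1/358723) = -196957/231715 + 47997*(-1/358723) = -196957/231715 - 47997/358723 = -81774630766/83121499945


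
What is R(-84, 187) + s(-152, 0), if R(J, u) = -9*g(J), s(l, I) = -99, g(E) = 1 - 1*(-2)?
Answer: -126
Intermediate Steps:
g(E) = 3 (g(E) = 1 + 2 = 3)
R(J, u) = -27 (R(J, u) = -9*3 = -27)
R(-84, 187) + s(-152, 0) = -27 - 99 = -126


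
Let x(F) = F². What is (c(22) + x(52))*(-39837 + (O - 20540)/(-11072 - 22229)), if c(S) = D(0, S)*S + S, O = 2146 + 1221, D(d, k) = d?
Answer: -3616297326664/33301 ≈ -1.0859e+8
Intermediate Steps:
O = 3367
c(S) = S (c(S) = 0*S + S = 0 + S = S)
(c(22) + x(52))*(-39837 + (O - 20540)/(-11072 - 22229)) = (22 + 52²)*(-39837 + (3367 - 20540)/(-11072 - 22229)) = (22 + 2704)*(-39837 - 17173/(-33301)) = 2726*(-39837 - 17173*(-1/33301)) = 2726*(-39837 + 17173/33301) = 2726*(-1326594764/33301) = -3616297326664/33301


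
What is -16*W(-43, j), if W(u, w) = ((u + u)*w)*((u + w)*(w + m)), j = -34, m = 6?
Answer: -100866304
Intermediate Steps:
W(u, w) = 2*u*w*(6 + w)*(u + w) (W(u, w) = ((u + u)*w)*((u + w)*(w + 6)) = ((2*u)*w)*((u + w)*(6 + w)) = (2*u*w)*((6 + w)*(u + w)) = 2*u*w*(6 + w)*(u + w))
-16*W(-43, j) = -32*(-43)*(-34)*((-34)**2 + 6*(-43) + 6*(-34) - 43*(-34)) = -32*(-43)*(-34)*(1156 - 258 - 204 + 1462) = -32*(-43)*(-34)*2156 = -16*6304144 = -100866304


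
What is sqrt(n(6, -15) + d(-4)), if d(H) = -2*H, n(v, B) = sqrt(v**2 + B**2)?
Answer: sqrt(8 + 3*sqrt(29)) ≈ 4.9148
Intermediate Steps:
n(v, B) = sqrt(B**2 + v**2)
sqrt(n(6, -15) + d(-4)) = sqrt(sqrt((-15)**2 + 6**2) - 2*(-4)) = sqrt(sqrt(225 + 36) + 8) = sqrt(sqrt(261) + 8) = sqrt(3*sqrt(29) + 8) = sqrt(8 + 3*sqrt(29))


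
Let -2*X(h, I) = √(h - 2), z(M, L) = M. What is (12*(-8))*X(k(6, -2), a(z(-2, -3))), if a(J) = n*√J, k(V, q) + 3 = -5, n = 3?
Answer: 48*I*√10 ≈ 151.79*I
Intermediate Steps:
k(V, q) = -8 (k(V, q) = -3 - 5 = -8)
a(J) = 3*√J
X(h, I) = -√(-2 + h)/2 (X(h, I) = -√(h - 2)/2 = -√(-2 + h)/2)
(12*(-8))*X(k(6, -2), a(z(-2, -3))) = (12*(-8))*(-√(-2 - 8)/2) = -(-48)*√(-10) = -(-48)*I*√10 = 48*I*√10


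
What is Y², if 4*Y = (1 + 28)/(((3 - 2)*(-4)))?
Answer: 841/256 ≈ 3.2852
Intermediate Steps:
Y = -29/16 (Y = ((1 + 28)/(((3 - 2)*(-4))))/4 = (29/((1*(-4))))/4 = (29/(-4))/4 = (29*(-¼))/4 = (¼)*(-29/4) = -29/16 ≈ -1.8125)
Y² = (-29/16)² = 841/256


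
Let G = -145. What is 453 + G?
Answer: 308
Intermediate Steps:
453 + G = 453 - 145 = 308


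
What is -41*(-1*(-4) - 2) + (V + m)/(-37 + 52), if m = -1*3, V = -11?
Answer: -1244/15 ≈ -82.933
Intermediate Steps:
m = -3
-41*(-1*(-4) - 2) + (V + m)/(-37 + 52) = -41*(-1*(-4) - 2) + (-11 - 3)/(-37 + 52) = -41*(4 - 2) - 14/15 = -41*2 - 14*1/15 = -82 - 14/15 = -1244/15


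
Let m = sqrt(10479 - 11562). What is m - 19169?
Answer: -19169 + 19*I*sqrt(3) ≈ -19169.0 + 32.909*I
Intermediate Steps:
m = 19*I*sqrt(3) (m = sqrt(-1083) = 19*I*sqrt(3) ≈ 32.909*I)
m - 19169 = 19*I*sqrt(3) - 19169 = -19169 + 19*I*sqrt(3)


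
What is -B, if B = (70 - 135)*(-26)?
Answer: -1690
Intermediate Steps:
B = 1690 (B = -65*(-26) = 1690)
-B = -1*1690 = -1690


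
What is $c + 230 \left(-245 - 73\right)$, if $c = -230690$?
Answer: $-303830$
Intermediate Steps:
$c + 230 \left(-245 - 73\right) = -230690 + 230 \left(-245 - 73\right) = -230690 + 230 \left(-318\right) = -230690 - 73140 = -303830$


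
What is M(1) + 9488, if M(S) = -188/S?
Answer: 9300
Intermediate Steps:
M(1) + 9488 = -188/1 + 9488 = -188*1 + 9488 = -188 + 9488 = 9300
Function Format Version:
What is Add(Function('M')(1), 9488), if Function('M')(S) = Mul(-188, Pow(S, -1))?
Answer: 9300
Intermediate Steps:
Add(Function('M')(1), 9488) = Add(Mul(-188, Pow(1, -1)), 9488) = Add(Mul(-188, 1), 9488) = Add(-188, 9488) = 9300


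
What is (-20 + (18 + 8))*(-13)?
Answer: -78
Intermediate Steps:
(-20 + (18 + 8))*(-13) = (-20 + 26)*(-13) = 6*(-13) = -78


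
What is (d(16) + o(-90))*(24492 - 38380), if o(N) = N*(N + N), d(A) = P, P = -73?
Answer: -223971776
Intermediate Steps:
d(A) = -73
o(N) = 2*N**2 (o(N) = N*(2*N) = 2*N**2)
(d(16) + o(-90))*(24492 - 38380) = (-73 + 2*(-90)**2)*(24492 - 38380) = (-73 + 2*8100)*(-13888) = (-73 + 16200)*(-13888) = 16127*(-13888) = -223971776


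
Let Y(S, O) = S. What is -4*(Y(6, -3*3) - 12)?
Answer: 24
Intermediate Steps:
-4*(Y(6, -3*3) - 12) = -4*(6 - 12) = -4*(-6) = 24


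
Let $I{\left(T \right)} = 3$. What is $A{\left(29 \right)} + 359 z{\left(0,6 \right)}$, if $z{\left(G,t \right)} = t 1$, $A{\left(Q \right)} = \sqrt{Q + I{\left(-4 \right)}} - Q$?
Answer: $2125 + 4 \sqrt{2} \approx 2130.7$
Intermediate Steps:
$A{\left(Q \right)} = \sqrt{3 + Q} - Q$ ($A{\left(Q \right)} = \sqrt{Q + 3} - Q = \sqrt{3 + Q} - Q$)
$z{\left(G,t \right)} = t$
$A{\left(29 \right)} + 359 z{\left(0,6 \right)} = \left(\sqrt{3 + 29} - 29\right) + 359 \cdot 6 = \left(\sqrt{32} - 29\right) + 2154 = \left(4 \sqrt{2} - 29\right) + 2154 = \left(-29 + 4 \sqrt{2}\right) + 2154 = 2125 + 4 \sqrt{2}$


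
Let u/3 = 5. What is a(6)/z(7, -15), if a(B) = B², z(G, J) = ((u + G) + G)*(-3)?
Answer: -12/29 ≈ -0.41379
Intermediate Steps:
u = 15 (u = 3*5 = 15)
z(G, J) = -45 - 6*G (z(G, J) = ((15 + G) + G)*(-3) = (15 + 2*G)*(-3) = -45 - 6*G)
a(6)/z(7, -15) = 6²/(-45 - 6*7) = 36/(-45 - 42) = 36/(-87) = 36*(-1/87) = -12/29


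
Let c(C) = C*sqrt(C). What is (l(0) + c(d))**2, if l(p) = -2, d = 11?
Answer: 1335 - 44*sqrt(11) ≈ 1189.1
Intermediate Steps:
c(C) = C**(3/2)
(l(0) + c(d))**2 = (-2 + 11**(3/2))**2 = (-2 + 11*sqrt(11))**2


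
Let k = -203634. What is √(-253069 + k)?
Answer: 43*I*√247 ≈ 675.8*I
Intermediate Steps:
√(-253069 + k) = √(-253069 - 203634) = √(-456703) = 43*I*√247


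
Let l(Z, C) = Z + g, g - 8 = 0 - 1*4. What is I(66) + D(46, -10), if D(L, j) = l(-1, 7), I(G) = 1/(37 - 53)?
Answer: 47/16 ≈ 2.9375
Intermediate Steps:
I(G) = -1/16 (I(G) = 1/(-16) = -1/16)
g = 4 (g = 8 + (0 - 1*4) = 8 + (0 - 4) = 8 - 4 = 4)
l(Z, C) = 4 + Z (l(Z, C) = Z + 4 = 4 + Z)
D(L, j) = 3 (D(L, j) = 4 - 1 = 3)
I(66) + D(46, -10) = -1/16 + 3 = 47/16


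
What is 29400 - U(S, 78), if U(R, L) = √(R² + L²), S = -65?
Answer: 29400 - 13*√61 ≈ 29298.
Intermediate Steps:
U(R, L) = √(L² + R²)
29400 - U(S, 78) = 29400 - √(78² + (-65)²) = 29400 - √(6084 + 4225) = 29400 - √10309 = 29400 - 13*√61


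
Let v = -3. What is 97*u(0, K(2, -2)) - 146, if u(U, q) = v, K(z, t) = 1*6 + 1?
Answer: -437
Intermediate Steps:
K(z, t) = 7 (K(z, t) = 6 + 1 = 7)
u(U, q) = -3
97*u(0, K(2, -2)) - 146 = 97*(-3) - 146 = -291 - 146 = -437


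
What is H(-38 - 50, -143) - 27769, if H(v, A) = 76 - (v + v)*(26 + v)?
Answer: -38605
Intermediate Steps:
H(v, A) = 76 - 2*v*(26 + v)
H(-38 - 50, -143) - 27769 = (76 - 52*(-38 - 50) - 2*(-38 - 50)²) - 27769 = (76 - 52*(-88) - 2*(-88)²) - 27769 = (76 + 4576 - 2*7744) - 27769 = (76 + 4576 - 15488) - 27769 = -10836 - 27769 = -38605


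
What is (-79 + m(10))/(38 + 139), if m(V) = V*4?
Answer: -13/59 ≈ -0.22034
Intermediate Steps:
m(V) = 4*V
(-79 + m(10))/(38 + 139) = (-79 + 4*10)/(38 + 139) = (-79 + 40)/177 = -39*1/177 = -13/59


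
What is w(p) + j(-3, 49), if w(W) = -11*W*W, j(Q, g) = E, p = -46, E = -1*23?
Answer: -23299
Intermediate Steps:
E = -23
j(Q, g) = -23
w(W) = -11*W²
w(p) + j(-3, 49) = -11*(-46)² - 23 = -11*2116 - 23 = -23276 - 23 = -23299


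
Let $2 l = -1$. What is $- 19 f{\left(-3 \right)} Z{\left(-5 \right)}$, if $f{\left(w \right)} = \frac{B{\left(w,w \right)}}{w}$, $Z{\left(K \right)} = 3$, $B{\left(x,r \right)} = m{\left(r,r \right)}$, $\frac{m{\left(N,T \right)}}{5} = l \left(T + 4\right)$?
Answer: $- \frac{95}{2} \approx -47.5$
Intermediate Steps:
$l = - \frac{1}{2}$ ($l = \frac{1}{2} \left(-1\right) = - \frac{1}{2} \approx -0.5$)
$m{\left(N,T \right)} = -10 - \frac{5 T}{2}$ ($m{\left(N,T \right)} = 5 \left(- \frac{T + 4}{2}\right) = 5 \left(- \frac{4 + T}{2}\right) = 5 \left(-2 - \frac{T}{2}\right) = -10 - \frac{5 T}{2}$)
$B{\left(x,r \right)} = -10 - \frac{5 r}{2}$
$f{\left(w \right)} = \frac{-10 - \frac{5 w}{2}}{w}$
$- 19 f{\left(-3 \right)} Z{\left(-5 \right)} = - 19 \left(- \frac{5}{2} - \frac{10}{-3}\right) 3 = - 19 \left(- \frac{5}{2} - - \frac{10}{3}\right) 3 = - 19 \left(- \frac{5}{2} + \frac{10}{3}\right) 3 = \left(-19\right) \frac{5}{6} \cdot 3 = \left(- \frac{95}{6}\right) 3 = - \frac{95}{2}$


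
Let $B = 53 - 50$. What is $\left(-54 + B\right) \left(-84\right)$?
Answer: $4284$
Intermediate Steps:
$B = 3$
$\left(-54 + B\right) \left(-84\right) = \left(-54 + 3\right) \left(-84\right) = \left(-51\right) \left(-84\right) = 4284$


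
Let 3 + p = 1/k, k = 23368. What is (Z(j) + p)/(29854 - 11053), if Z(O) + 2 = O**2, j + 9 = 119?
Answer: 94211987/146447256 ≈ 0.64332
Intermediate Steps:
j = 110 (j = -9 + 119 = 110)
p = -70103/23368 (p = -3 + 1/23368 = -70103/23368 ≈ -3.0000)
Z(O) = -2 + O**2
(Z(j) + p)/(29854 - 11053) = ((-2 + 110**2) - 70103/23368)/(29854 - 11053) = ((-2 + 12100) - 70103/23368)/18801 = (12098 - 70103/23368)*(1/18801) = (282635961/23368)*(1/18801) = 94211987/146447256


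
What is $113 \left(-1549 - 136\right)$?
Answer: $-190405$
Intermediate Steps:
$113 \left(-1549 - 136\right) = 113 \left(-1685\right) = -190405$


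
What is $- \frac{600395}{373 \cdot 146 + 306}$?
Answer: $- \frac{600395}{54764} \approx -10.963$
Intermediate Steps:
$- \frac{600395}{373 \cdot 146 + 306} = - \frac{600395}{54458 + 306} = - \frac{600395}{54764}$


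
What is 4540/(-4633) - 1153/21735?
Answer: -104018749/100698255 ≈ -1.0330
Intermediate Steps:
4540/(-4633) - 1153/21735 = 4540*(-1/4633) - 1153*1/21735 = -4540/4633 - 1153/21735 = -104018749/100698255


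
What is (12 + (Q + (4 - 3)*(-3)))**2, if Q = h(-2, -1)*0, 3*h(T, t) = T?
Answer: 81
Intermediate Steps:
h(T, t) = T/3
Q = 0 (Q = ((1/3)*(-2))*0 = -2/3*0 = 0)
(12 + (Q + (4 - 3)*(-3)))**2 = (12 + (0 + (4 - 3)*(-3)))**2 = (12 + (0 + 1*(-3)))**2 = (12 + (0 - 3))**2 = (12 - 3)**2 = 9**2 = 81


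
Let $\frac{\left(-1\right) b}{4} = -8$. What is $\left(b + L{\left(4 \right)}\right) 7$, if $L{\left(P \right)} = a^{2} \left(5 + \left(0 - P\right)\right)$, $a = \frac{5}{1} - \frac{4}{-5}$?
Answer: $\frac{11487}{25} \approx 459.48$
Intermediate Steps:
$b = 32$ ($b = \left(-4\right) \left(-8\right) = 32$)
$a = \frac{29}{5}$ ($a = 5 \cdot 1 - - \frac{4}{5} = 5 + \frac{4}{5} = \frac{29}{5} \approx 5.8$)
$L{\left(P \right)} = \frac{841}{5} - \frac{841 P}{25}$ ($L{\left(P \right)} = \left(\frac{29}{5}\right)^{2} \left(5 + \left(0 - P\right)\right) = \frac{841 \left(5 - P\right)}{25} = \frac{841}{5} - \frac{841 P}{25}$)
$\left(b + L{\left(4 \right)}\right) 7 = \left(32 + \left(\frac{841}{5} - \frac{3364}{25}\right)\right) 7 = \left(32 + \frac{841}{25}\right) 7 = \frac{1641}{25} \cdot 7 = \frac{11487}{25}$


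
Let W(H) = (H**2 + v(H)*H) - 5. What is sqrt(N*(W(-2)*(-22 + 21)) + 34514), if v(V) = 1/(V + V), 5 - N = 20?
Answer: sqrt(138026)/2 ≈ 185.76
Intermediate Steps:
N = -15 (N = 5 - 1*20 = 5 - 20 = -15)
v(V) = 1/(2*V)
W(H) = -9/2 + H**2 (W(H) = (H**2 + (1/(2*H))*H) - 5 = (H**2 + 1/2) - 5 = (1/2 + H**2) - 5 = -9/2 + H**2)
sqrt(N*(W(-2)*(-22 + 21)) + 34514) = sqrt(-15*(-9/2 + (-2)**2)*(-22 + 21) + 34514) = sqrt(-15*(-9/2 + 4)*(-1) + 34514) = sqrt(-(-15)*(-1)/2 + 34514) = sqrt(-15*1/2 + 34514) = sqrt(-15/2 + 34514) = sqrt(69013/2) = sqrt(138026)/2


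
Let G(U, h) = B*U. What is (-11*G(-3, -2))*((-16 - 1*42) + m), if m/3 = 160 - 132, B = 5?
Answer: 4290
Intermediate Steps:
m = 84 (m = 3*(160 - 132) = 3*28 = 84)
G(U, h) = 5*U
(-11*G(-3, -2))*((-16 - 1*42) + m) = (-55*(-3))*((-16 - 1*42) + 84) = (-11*(-15))*((-16 - 42) + 84) = 165*(-58 + 84) = 165*26 = 4290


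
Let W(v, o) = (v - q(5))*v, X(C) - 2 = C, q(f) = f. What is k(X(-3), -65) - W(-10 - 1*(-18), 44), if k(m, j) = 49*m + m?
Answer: -74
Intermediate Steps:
X(C) = 2 + C
k(m, j) = 50*m
W(v, o) = v*(-5 + v) (W(v, o) = (v - 1*5)*v = (v - 5)*v = (-5 + v)*v = v*(-5 + v))
k(X(-3), -65) - W(-10 - 1*(-18), 44) = 50*(2 - 3) - (-10 - 1*(-18))*(-5 + (-10 - 1*(-18))) = 50*(-1) - (-10 + 18)*(-5 + (-10 + 18)) = -50 - 8*(-5 + 8) = -50 - 8*3 = -50 - 1*24 = -50 - 24 = -74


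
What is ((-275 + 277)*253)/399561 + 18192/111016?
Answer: 915623476/5544707997 ≈ 0.16513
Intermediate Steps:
((-275 + 277)*253)/399561 + 18192/111016 = (2*253)*(1/399561) + 18192*(1/111016) = 506*(1/399561) + 2274/13877 = 506/399561 + 2274/13877 = 915623476/5544707997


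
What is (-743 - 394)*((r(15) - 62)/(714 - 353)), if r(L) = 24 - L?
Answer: 60261/361 ≈ 166.93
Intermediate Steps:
(-743 - 394)*((r(15) - 62)/(714 - 353)) = (-743 - 394)*(((24 - 1*15) - 62)/(714 - 353)) = -1137*((24 - 15) - 62)/361 = -1137*(9 - 62)/361 = -(-60261)/361 = -1137*(-53/361) = 60261/361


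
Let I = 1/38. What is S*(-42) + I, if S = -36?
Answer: 57457/38 ≈ 1512.0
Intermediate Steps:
I = 1/38 ≈ 0.026316
S*(-42) + I = -36*(-42) + 1/38 = 1512 + 1/38 = 57457/38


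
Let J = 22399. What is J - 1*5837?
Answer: 16562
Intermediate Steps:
J - 1*5837 = 22399 - 1*5837 = 22399 - 5837 = 16562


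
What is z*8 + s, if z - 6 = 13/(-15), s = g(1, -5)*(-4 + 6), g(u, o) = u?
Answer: 646/15 ≈ 43.067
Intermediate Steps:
s = 2 (s = 1*(-4 + 6) = 1*2 = 2)
z = 77/15 (z = 6 + 13/(-15) = 6 + 13*(-1/15) = 6 - 13/15 = 77/15 ≈ 5.1333)
z*8 + s = (77/15)*8 + 2 = 616/15 + 2 = 646/15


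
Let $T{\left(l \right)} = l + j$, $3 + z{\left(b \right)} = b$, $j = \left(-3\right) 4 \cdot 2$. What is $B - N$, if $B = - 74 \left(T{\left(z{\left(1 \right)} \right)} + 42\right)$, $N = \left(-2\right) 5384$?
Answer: $9584$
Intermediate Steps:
$j = -24$ ($j = \left(-12\right) 2 = -24$)
$N = -10768$
$z{\left(b \right)} = -3 + b$
$T{\left(l \right)} = -24 + l$ ($T{\left(l \right)} = l - 24 = -24 + l$)
$B = -1184$ ($B = - 74 \left(\left(-24 + \left(-3 + 1\right)\right) + 42\right) = - 74 \left(\left(-24 - 2\right) + 42\right) = - 74 \left(-26 + 42\right) = \left(-74\right) 16 = -1184$)
$B - N = -1184 - -10768 = -1184 + 10768 = 9584$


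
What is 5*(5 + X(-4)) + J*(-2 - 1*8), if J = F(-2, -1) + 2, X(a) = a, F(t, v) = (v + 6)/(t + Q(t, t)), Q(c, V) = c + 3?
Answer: 35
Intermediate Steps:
Q(c, V) = 3 + c
F(t, v) = (6 + v)/(3 + 2*t) (F(t, v) = (v + 6)/(t + (3 + t)) = (6 + v)/(3 + 2*t))
J = -3 (J = (6 - 1)/(3 + 2*(-2)) + 2 = 5/(3 - 4) + 2 = 5/(-1) + 2 = -1*5 + 2 = -5 + 2 = -3)
5*(5 + X(-4)) + J*(-2 - 1*8) = 5*(5 - 4) - 3*(-2 - 1*8) = 5*1 - 3*(-2 - 8) = 5 - 3*(-10) = 5 + 30 = 35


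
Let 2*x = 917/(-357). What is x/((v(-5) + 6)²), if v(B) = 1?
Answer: -131/4998 ≈ -0.026210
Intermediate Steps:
x = -131/102 (x = (917/(-357))/2 = (917*(-1/357))/2 = (½)*(-131/51) = -131/102 ≈ -1.2843)
x/((v(-5) + 6)²) = -131/(102*(1 + 6)²) = -131/(102*(7²)) = -131/102/49 = -131/102*1/49 = -131/4998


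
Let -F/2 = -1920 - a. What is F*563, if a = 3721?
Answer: 6351766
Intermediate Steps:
F = 11282 (F = -2*(-1920 - 1*3721) = -2*(-1920 - 3721) = -2*(-5641) = 11282)
F*563 = 11282*563 = 6351766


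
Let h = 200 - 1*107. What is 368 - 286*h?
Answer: -26230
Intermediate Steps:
h = 93 (h = 200 - 107 = 93)
368 - 286*h = 368 - 286*93 = 368 - 26598 = -26230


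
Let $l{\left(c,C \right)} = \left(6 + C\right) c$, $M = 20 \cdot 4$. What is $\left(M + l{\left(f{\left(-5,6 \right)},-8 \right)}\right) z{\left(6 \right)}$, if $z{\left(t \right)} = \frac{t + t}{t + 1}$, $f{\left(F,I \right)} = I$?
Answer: $\frac{816}{7} \approx 116.57$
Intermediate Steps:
$M = 80$
$z{\left(t \right)} = \frac{2 t}{1 + t}$
$l{\left(c,C \right)} = c \left(6 + C\right)$
$\left(M + l{\left(f{\left(-5,6 \right)},-8 \right)}\right) z{\left(6 \right)} = \left(80 + 6 \left(6 - 8\right)\right) 2 \cdot 6 \frac{1}{1 + 6} = \left(80 + 6 \left(-2\right)\right) 2 \cdot 6 \cdot \frac{1}{7} = \left(80 - 12\right) 2 \cdot 6 \cdot \frac{1}{7} = 68 \cdot \frac{12}{7} = \frac{816}{7}$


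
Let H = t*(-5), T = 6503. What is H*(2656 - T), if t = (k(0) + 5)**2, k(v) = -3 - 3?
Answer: 19235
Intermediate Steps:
k(v) = -6
t = 1 (t = (-6 + 5)**2 = (-1)**2 = 1)
H = -5 (H = 1*(-5) = -5)
H*(2656 - T) = -5*(2656 - 1*6503) = -5*(2656 - 6503) = -5*(-3847) = 19235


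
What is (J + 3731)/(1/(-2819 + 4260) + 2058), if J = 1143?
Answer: 7023434/2965579 ≈ 2.3683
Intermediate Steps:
(J + 3731)/(1/(-2819 + 4260) + 2058) = (1143 + 3731)/(1/(-2819 + 4260) + 2058) = 4874/(1/1441 + 2058) = 4874/(2965579/1441) = 4874*(1441/2965579) = 7023434/2965579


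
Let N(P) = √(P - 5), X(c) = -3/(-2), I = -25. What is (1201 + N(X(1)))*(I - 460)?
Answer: -582485 - 485*I*√14/2 ≈ -5.8249e+5 - 907.35*I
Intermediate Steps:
X(c) = 3/2 (X(c) = -3*(-½) = 3/2)
N(P) = √(-5 + P)
(1201 + N(X(1)))*(I - 460) = (1201 + √(-5 + 3/2))*(-25 - 460) = (1201 + √(-7/2))*(-485) = (1201 + I*√14/2)*(-485) = -582485 - 485*I*√14/2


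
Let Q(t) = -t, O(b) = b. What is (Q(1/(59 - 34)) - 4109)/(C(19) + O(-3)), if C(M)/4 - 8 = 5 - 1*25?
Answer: 34242/425 ≈ 80.569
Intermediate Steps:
C(M) = -48 (C(M) = 32 + 4*(5 - 1*25) = 32 + 4*(5 - 25) = 32 + 4*(-20) = 32 - 80 = -48)
(Q(1/(59 - 34)) - 4109)/(C(19) + O(-3)) = (-1/(59 - 34) - 4109)/(-48 - 3) = (-1/25 - 4109)/(-51) = (-1*1/25 - 4109)*(-1/51) = (-1/25 - 4109)*(-1/51) = -102726/25*(-1/51) = 34242/425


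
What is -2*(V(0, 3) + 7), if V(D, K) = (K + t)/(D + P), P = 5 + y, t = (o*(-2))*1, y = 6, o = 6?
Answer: -136/11 ≈ -12.364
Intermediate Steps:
t = -12 (t = (6*(-2))*1 = -12*1 = -12)
P = 11 (P = 5 + 6 = 11)
V(D, K) = (-12 + K)/(11 + D) (V(D, K) = (K - 12)/(D + 11) = (-12 + K)/(11 + D))
-2*(V(0, 3) + 7) = -2*((-12 + 3)/(11 + 0) + 7) = -2*(-9/11 + 7) = -2*68/11 = -136/11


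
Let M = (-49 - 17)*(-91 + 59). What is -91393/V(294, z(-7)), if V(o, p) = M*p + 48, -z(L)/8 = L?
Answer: -91393/118320 ≈ -0.77242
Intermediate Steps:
z(L) = -8*L
M = 2112 (M = -66*(-32) = 2112)
V(o, p) = 48 + 2112*p (V(o, p) = 2112*p + 48 = 48 + 2112*p)
-91393/V(294, z(-7)) = -91393/(48 + 2112*(-8*(-7))) = -91393/(48 + 2112*56) = -91393/(48 + 118272) = -91393/118320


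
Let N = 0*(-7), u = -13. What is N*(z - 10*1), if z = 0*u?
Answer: 0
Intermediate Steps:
N = 0
z = 0 (z = 0*(-13) = 0)
N*(z - 10*1) = 0*(0 - 10*1) = 0*(0 - 10) = 0*(-10) = 0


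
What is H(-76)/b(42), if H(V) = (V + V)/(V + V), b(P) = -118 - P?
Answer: -1/160 ≈ -0.0062500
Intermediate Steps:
H(V) = 1 (H(V) = (2*V)/((2*V)) = (2*V)*(1/(2*V)) = 1)
H(-76)/b(42) = 1/(-118 - 1*42) = 1/(-118 - 42) = 1/(-160) = 1*(-1/160) = -1/160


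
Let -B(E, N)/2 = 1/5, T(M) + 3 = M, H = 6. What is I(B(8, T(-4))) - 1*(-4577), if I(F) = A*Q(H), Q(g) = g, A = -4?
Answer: 4553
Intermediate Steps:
T(M) = -3 + M
B(E, N) = -⅖ (B(E, N) = -2/5 = -2*⅕ = -⅖)
I(F) = -24 (I(F) = -4*6 = -24)
I(B(8, T(-4))) - 1*(-4577) = -24 - 1*(-4577) = -24 + 4577 = 4553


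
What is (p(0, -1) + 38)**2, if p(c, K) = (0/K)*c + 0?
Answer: 1444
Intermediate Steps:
p(c, K) = 0 (p(c, K) = 0*c + 0 = 0 + 0 = 0)
(p(0, -1) + 38)**2 = (0 + 38)**2 = 38**2 = 1444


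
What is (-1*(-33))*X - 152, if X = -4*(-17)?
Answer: 2092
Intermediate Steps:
X = 68
(-1*(-33))*X - 152 = -1*(-33)*68 - 152 = 33*68 - 152 = 2244 - 152 = 2092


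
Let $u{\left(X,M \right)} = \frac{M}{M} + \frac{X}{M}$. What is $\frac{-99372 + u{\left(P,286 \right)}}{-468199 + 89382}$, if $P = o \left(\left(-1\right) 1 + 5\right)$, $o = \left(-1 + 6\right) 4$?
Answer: $\frac{14210013}{54170831} \approx 0.26232$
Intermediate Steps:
$o = 20$ ($o = 5 \cdot 4 = 20$)
$P = 80$ ($P = 20 \left(\left(-1\right) 1 + 5\right) = 20 \left(-1 + 5\right) = 20 \cdot 4 = 80$)
$u{\left(X,M \right)} = 1 + \frac{X}{M}$
$\frac{-99372 + u{\left(P,286 \right)}}{-468199 + 89382} = \frac{-99372 + \frac{286 + 80}{286}}{-468199 + 89382} = \frac{-99372 + \frac{1}{286} \cdot 366}{-378817} = \left(-99372 + \frac{183}{143}\right) \left(- \frac{1}{378817}\right) = \left(- \frac{14210013}{143}\right) \left(- \frac{1}{378817}\right) = \frac{14210013}{54170831}$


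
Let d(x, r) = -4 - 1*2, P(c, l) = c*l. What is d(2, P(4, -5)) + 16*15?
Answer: 234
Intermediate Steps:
d(x, r) = -6 (d(x, r) = -4 - 2 = -6)
d(2, P(4, -5)) + 16*15 = -6 + 16*15 = -6 + 240 = 234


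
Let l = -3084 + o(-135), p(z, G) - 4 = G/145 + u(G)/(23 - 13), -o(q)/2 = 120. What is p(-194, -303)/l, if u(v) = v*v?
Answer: -532603/192792 ≈ -2.7626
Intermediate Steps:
o(q) = -240 (o(q) = -2*120 = -240)
u(v) = v²
p(z, G) = 4 + G²/10 + G/145 (p(z, G) = 4 + (G/145 + G²/(23 - 13)) = 4 + (G*(1/145) + G²/10) = 4 + (G/145 + G²*(⅒)) = 4 + (G/145 + G²/10) = 4 + (G²/10 + G/145) = 4 + G²/10 + G/145)
l = -3324 (l = -3084 - 240 = -3324)
p(-194, -303)/l = (4 + (⅒)*(-303)² + (1/145)*(-303))/(-3324) = (4 + (⅒)*91809 - 303/145)*(-1/3324) = (4 + 91809/10 - 303/145)*(-1/3324) = (532603/58)*(-1/3324) = -532603/192792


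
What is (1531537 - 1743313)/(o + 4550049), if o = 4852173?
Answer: -35296/1567037 ≈ -0.022524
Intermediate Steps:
(1531537 - 1743313)/(o + 4550049) = (1531537 - 1743313)/(4852173 + 4550049) = -211776/9402222 = -211776*1/9402222 = -35296/1567037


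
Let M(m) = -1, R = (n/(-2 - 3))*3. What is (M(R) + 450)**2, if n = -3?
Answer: 201601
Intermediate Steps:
R = 9/5 (R = (-3/(-2 - 3))*3 = (-3/(-5))*3 = -1/5*(-3)*3 = (3/5)*3 = 9/5 ≈ 1.8000)
(M(R) + 450)**2 = (-1 + 450)**2 = 449**2 = 201601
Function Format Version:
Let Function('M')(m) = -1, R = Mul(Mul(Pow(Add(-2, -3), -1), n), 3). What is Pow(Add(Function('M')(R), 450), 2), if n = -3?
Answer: 201601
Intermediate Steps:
R = Rational(9, 5) (R = Mul(Mul(Pow(Add(-2, -3), -1), -3), 3) = Mul(Mul(Pow(-5, -1), -3), 3) = Mul(Mul(Rational(-1, 5), -3), 3) = Mul(Rational(3, 5), 3) = Rational(9, 5) ≈ 1.8000)
Pow(Add(Function('M')(R), 450), 2) = Pow(Add(-1, 450), 2) = Pow(449, 2) = 201601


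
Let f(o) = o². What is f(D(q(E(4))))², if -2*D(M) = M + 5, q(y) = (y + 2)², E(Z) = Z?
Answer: 2825761/16 ≈ 1.7661e+5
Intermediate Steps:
q(y) = (2 + y)²
D(M) = -5/2 - M/2 (D(M) = -(M + 5)/2 = -(5 + M)/2 = -5/2 - M/2)
f(D(q(E(4))))² = ((-5/2 - (2 + 4)²/2)²)² = ((-5/2 - ½*6²)²)² = ((-5/2 - ½*36)²)² = ((-5/2 - 18)²)² = ((-41/2)²)² = (1681/4)² = 2825761/16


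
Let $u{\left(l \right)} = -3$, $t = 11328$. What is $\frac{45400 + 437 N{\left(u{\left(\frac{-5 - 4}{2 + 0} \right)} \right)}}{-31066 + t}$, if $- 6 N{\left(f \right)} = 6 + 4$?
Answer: $- \frac{134015}{59214} \approx -2.2632$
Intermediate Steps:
$N{\left(f \right)} = - \frac{5}{3}$ ($N{\left(f \right)} = - \frac{6 + 4}{6} = \left(- \frac{1}{6}\right) 10 = - \frac{5}{3}$)
$\frac{45400 + 437 N{\left(u{\left(\frac{-5 - 4}{2 + 0} \right)} \right)}}{-31066 + t} = \frac{45400 + 437 \left(- \frac{5}{3}\right)}{-31066 + 11328} = \frac{45400 - \frac{2185}{3}}{-19738} = \frac{134015}{3} \left(- \frac{1}{19738}\right) = - \frac{134015}{59214}$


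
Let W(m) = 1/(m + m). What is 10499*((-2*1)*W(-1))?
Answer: 10499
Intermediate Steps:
W(m) = 1/(2*m)
10499*((-2*1)*W(-1)) = 10499*((-2*1)*((½)/(-1))) = 10499*(-(-1)) = 10499*(-2*(-½)) = 10499*1 = 10499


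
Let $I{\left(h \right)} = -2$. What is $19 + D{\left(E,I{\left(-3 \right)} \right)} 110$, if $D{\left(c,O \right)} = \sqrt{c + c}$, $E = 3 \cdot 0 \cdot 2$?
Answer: $19$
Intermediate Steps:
$E = 0$ ($E = 0 \cdot 2 = 0$)
$D{\left(c,O \right)} = \sqrt{2} \sqrt{c}$ ($D{\left(c,O \right)} = \sqrt{2 c} = \sqrt{2} \sqrt{c}$)
$19 + D{\left(E,I{\left(-3 \right)} \right)} 110 = 19 + \sqrt{2} \sqrt{0} \cdot 110 = 19 + \sqrt{2} \cdot 0 \cdot 110 = 19 + 0 \cdot 110 = 19 + 0 = 19$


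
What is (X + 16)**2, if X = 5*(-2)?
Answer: 36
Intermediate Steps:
X = -10
(X + 16)**2 = (-10 + 16)**2 = 6**2 = 36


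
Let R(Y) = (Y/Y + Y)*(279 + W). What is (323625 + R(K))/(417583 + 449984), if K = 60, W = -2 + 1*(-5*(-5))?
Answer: 342047/867567 ≈ 0.39426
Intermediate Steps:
W = 23 (W = -2 + 1*25 = -2 + 25 = 23)
R(Y) = 302 + 302*Y (R(Y) = (Y/Y + Y)*(279 + 23) = (1 + Y)*302 = 302 + 302*Y)
(323625 + R(K))/(417583 + 449984) = (323625 + (302 + 302*60))/(417583 + 449984) = (323625 + (302 + 18120))/867567 = (323625 + 18422)*(1/867567) = 342047*(1/867567) = 342047/867567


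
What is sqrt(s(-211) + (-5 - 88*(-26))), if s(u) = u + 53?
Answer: 5*sqrt(85) ≈ 46.098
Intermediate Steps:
s(u) = 53 + u
sqrt(s(-211) + (-5 - 88*(-26))) = sqrt((53 - 211) + (-5 - 88*(-26))) = sqrt(-158 + (-5 + 2288)) = sqrt(-158 + 2283) = sqrt(2125) = 5*sqrt(85)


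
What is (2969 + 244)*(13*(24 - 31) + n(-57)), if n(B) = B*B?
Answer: 10146654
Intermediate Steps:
n(B) = B²
(2969 + 244)*(13*(24 - 31) + n(-57)) = (2969 + 244)*(13*(24 - 31) + (-57)²) = 3213*(13*(-7) + 3249) = 3213*(-91 + 3249) = 3213*3158 = 10146654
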